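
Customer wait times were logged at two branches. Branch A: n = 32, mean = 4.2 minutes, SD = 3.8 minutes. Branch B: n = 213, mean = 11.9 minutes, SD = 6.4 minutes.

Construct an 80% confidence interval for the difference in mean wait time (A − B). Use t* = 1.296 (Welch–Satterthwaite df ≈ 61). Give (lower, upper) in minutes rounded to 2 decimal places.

(-8.74, -6.66)

SE₁ = s₁/√n₁ = 3.8/√32 = 0.6718; SE₂ = 6.4/√213 = 0.4385.
Independent samples, unequal variances: SE_diff = √(SE₁² + SE₂²) = √(0.45131524 + 0.19228225) = 0.8022.
t* = 1.296, so margin of error = 1.296 × 0.8022 = 1.0397.
Difference in means = 4.2 − 11.9 = -7.7000.
-7.7000 ± 1.0397 → (-8.74, -6.66).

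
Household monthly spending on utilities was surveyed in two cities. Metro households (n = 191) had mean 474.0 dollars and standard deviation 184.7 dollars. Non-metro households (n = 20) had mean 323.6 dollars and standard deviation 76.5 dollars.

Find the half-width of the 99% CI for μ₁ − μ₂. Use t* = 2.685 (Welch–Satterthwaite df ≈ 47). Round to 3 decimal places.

58.285

Per-group SEs: s₁/√n₁ = 184.7/√191 = 13.3644, s₂/√n₂ = 76.5/√20 = 17.1059.
Unpooled SE of the difference: √(178.60718736 + 292.61181481) = 21.7076.
Margin of error = t* · SE = 2.685 × 21.7076 = 58.2849.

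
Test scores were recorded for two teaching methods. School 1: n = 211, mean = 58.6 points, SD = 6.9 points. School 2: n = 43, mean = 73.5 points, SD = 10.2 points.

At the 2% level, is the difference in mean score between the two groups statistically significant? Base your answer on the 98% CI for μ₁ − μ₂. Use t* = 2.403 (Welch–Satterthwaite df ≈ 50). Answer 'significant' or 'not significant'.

Standard errors of each mean: 6.9/√211 = 0.4750 and 10.2/√43 = 1.5555.
SE(x̄₁ − x̄₂) = √(0.4750² + 1.5555²) = 1.6264 for independent samples with unequal variances.
With t* = 2.403, the margin is 2.403 × 1.6264 = 3.9082.
x̄₁ − x̄₂ = 58.6 − 73.5 = -14.9000; the interval is -14.9000 ± 3.9082 = (-18.8082, -10.9918).
The interval (-18.8082, -10.9918) does not contain 0, so the difference is significant.

significant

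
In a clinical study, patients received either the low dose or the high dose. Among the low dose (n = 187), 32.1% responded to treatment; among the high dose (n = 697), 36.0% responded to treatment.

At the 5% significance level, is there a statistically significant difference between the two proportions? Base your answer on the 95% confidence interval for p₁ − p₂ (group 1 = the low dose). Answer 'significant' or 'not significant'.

Each SE is √(p̂(1−p̂)/n): √(0.3210·0.6790/187) = 0.03414 and √(0.3600·0.6400/697) = 0.01818.
SE(p̂₁ − p̂₂) = √(SE₁² + SE₂²) = √(0.0011655396 + 0.0003305124) = 0.03868, since the two samples are independent.
At 95% confidence z* = 1.960; margin = 1.960 × 0.03868 = 0.07581.
The difference is 0.3210 − 0.3600 = -0.0390, so the interval is -0.0390 ± 0.07581 = (-0.11481, 0.03681).
The interval (-0.11481, 0.03681) contains 0, so the difference is not significant.

not significant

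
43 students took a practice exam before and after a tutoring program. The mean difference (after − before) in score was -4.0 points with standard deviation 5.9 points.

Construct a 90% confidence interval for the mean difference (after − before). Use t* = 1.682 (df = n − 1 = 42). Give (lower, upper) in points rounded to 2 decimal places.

Paired design: SE = s_d/√n = 5.9/√43 = 0.8997.
t* = 1.682; margin of error = 1.682 × 0.8997 = 1.5133.
-4.0 ± 1.5133 → (-5.51, -2.49).

(-5.51, -2.49)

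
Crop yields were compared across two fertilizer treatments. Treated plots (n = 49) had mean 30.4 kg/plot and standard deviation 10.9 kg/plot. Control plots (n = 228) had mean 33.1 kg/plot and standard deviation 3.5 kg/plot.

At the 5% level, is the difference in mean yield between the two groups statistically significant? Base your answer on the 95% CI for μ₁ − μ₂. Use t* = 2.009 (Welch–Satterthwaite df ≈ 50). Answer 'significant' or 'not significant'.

Per-group SEs: s₁/√n₁ = 10.9/√49 = 1.5571, s₂/√n₂ = 3.5/√228 = 0.2318.
Unpooled SE of the difference: √(2.42456041 + 0.05373124) = 1.5743.
Margin of error = t* · SE = 2.009 × 1.5743 = 3.1628.
x̄₁ − x̄₂ = 30.4 − 33.1 = -2.7000.
CI: -2.7000 ± 3.1628 = (-5.8628, 0.4628).
The interval (-5.8628, 0.4628) contains 0, so the difference is not significant.

not significant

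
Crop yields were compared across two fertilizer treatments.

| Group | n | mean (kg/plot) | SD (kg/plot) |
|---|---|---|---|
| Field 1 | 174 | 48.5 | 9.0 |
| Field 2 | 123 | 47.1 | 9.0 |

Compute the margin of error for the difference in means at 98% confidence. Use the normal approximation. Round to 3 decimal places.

2.466

Per-group SEs: s₁/√n₁ = 9.0/√174 = 0.6823, s₂/√n₂ = 9.0/√123 = 0.8115.
Unpooled SE of the difference: √(0.46553329 + 0.65853225) = 1.0602.
Margin of error = z* · SE = 2.326 × 1.0602 = 2.4660.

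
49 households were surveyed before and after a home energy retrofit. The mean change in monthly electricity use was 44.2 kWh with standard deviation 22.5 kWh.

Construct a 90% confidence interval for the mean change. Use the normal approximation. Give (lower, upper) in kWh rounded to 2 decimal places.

(38.91, 49.49)

This is a matched-pairs design, so SE = s_d/√n = 22.5/√49 = 3.2143.
Margin = 1.645 × 3.2143 = 5.2875; the interval is 44.2 ± 5.2875 = (38.91, 49.49).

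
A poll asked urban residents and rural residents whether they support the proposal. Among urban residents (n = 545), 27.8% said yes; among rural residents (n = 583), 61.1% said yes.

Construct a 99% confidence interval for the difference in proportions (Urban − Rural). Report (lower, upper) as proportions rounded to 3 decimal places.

(-0.405, -0.261)

Each SE is √(p̂(1−p̂)/n): √(0.2780·0.7220/545) = 0.01919 and √(0.6110·0.3890/583) = 0.02019.
SE(p̂₁ − p̂₂) = √(SE₁² + SE₂²) = √(0.0003682561 + 0.0004076361) = 0.02785, since the two samples are independent.
At 99% confidence z* = 2.576; margin = 2.576 × 0.02785 = 0.07174.
The difference is 0.2780 − 0.6110 = -0.3330, so the interval is -0.3330 ± 0.07174 = (-0.405, -0.261).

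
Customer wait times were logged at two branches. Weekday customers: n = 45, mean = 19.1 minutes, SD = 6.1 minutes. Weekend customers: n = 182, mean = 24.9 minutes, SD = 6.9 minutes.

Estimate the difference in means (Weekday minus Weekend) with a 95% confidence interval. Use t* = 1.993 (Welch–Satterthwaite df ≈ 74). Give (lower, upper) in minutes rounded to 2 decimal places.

Per-group SEs: s₁/√n₁ = 6.1/√45 = 0.9093, s₂/√n₂ = 6.9/√182 = 0.5115.
Unpooled SE of the difference: √(0.82682649 + 0.26163225) = 1.0433.
Margin of error = t* · SE = 1.993 × 1.0433 = 2.0793.
x̄₁ − x̄₂ = 19.1 − 24.9 = -5.8000.
CI: -5.8000 ± 2.0793 = (-7.88, -3.72).

(-7.88, -3.72)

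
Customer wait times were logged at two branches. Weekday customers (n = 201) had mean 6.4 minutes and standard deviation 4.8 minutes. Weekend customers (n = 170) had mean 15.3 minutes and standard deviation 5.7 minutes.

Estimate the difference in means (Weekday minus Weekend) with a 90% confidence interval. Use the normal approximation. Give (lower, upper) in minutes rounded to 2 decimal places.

Per-group SEs: s₁/√n₁ = 4.8/√201 = 0.3386, s₂/√n₂ = 5.7/√170 = 0.4372.
Unpooled SE of the difference: √(0.11464996 + 0.19114384) = 0.5530.
Margin of error = z* · SE = 1.645 × 0.5530 = 0.9097.
x̄₁ − x̄₂ = 6.4 − 15.3 = -8.9000.
CI: -8.9000 ± 0.9097 = (-9.81, -7.99).

(-9.81, -7.99)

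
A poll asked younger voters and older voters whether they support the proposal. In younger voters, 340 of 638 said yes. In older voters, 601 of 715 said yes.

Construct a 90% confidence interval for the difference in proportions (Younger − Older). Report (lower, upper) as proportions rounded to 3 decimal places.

(-0.347, -0.268)

First, p̂₁ = 340/638 = 0.5329; p̂₂ = 601/715 = 0.8406.
The two standard errors are √(0.5329×0.4671/638) = 0.01975 and √(0.8406×0.1594/715) = 0.01369.
Because the samples are independent, SE_diff = √(0.01975² + 0.01369²) = 0.02403.
Using z* = 1.645 for 90%, ME = 1.645 × 0.02403 = 0.03953.
p̂₁ − p̂₂ = -0.3077; interval -0.3077 ± 0.03953 gives (-0.347, -0.268).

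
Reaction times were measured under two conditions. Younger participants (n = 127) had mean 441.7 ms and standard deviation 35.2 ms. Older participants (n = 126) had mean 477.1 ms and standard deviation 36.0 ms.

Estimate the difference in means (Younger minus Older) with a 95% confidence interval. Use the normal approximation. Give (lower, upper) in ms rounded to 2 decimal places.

SE₁ = s₁/√n₁ = 35.2/√127 = 3.1235; SE₂ = 36.0/√126 = 3.2071.
Independent samples, unequal variances: SE_diff = √(SE₁² + SE₂²) = √(9.75625225 + 10.28549041) = 4.4768.
z* = 1.960, so margin of error = 1.960 × 4.4768 = 8.7745.
Difference in means = 441.7 − 477.1 = -35.4000.
-35.4000 ± 8.7745 → (-44.17, -26.63).

(-44.17, -26.63)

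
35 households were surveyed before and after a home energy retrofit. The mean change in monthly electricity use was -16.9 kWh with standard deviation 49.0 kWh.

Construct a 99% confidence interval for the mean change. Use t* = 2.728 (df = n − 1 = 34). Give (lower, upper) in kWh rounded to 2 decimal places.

(-39.49, 5.69)

Paired design: SE = s_d/√n = 49.0/√35 = 8.2825.
t* = 2.728; margin of error = 2.728 × 8.2825 = 22.5947.
-16.9 ± 22.5947 → (-39.49, 5.69).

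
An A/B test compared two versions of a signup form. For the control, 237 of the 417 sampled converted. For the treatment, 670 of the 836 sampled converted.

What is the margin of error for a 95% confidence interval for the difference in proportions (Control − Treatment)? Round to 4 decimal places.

0.0547

p̂₁ = 237/417 = 0.5683 and p̂₂ = 670/836 = 0.8014.
SE₁ = √(p̂₁(1−p̂₁)/n₁) = √(0.5683·0.4317/417) = 0.02426; SE₂ = √(0.8014·0.1986/836) = 0.01380.
Independent samples: SE of the difference = √(SE₁² + SE₂²) = √(0.0005885476 + 0.00019044) = 0.02791.
z* for 95% confidence is 1.960, so the margin of error is 1.960 × 0.02791 = 0.05470.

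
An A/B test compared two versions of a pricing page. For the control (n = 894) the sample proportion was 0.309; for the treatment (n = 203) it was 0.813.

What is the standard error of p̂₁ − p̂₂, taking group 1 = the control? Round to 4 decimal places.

0.0314

The two standard errors are √(0.3090×0.6910/894) = 0.01545 and √(0.8130×0.1870/203) = 0.02737.
Because the samples are independent, SE_diff = √(0.01545² + 0.02737²) = 0.03143.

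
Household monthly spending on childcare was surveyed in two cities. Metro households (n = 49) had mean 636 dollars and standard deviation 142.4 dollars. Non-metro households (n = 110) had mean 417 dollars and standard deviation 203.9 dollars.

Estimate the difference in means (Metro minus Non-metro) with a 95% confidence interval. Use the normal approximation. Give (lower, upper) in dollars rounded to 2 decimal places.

(163.85, 274.15)

Per-group SEs: s₁/√n₁ = 142.4/√49 = 20.3429, s₂/√n₂ = 203.9/√110 = 19.4411.
Unpooled SE of the difference: √(413.83358041 + 377.95636921) = 28.1388.
Margin of error = z* · SE = 1.960 × 28.1388 = 55.1520.
x̄₁ − x̄₂ = 636 − 417 = 219.0000.
CI: 219.0000 ± 55.1520 = (163.85, 274.15).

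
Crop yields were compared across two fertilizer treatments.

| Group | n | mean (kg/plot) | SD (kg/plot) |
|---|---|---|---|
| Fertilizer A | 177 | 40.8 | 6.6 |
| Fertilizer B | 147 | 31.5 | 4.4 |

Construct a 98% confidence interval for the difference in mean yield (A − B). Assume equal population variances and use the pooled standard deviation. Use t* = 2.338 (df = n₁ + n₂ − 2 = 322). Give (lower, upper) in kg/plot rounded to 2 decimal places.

s_p = √[((n₁−1)s₁² + (n₂−1)s₂²)/(n₁+n₂−2)] = √[(176·6.6² + 146·4.4²)/322] = 5.7085.
SE = 5.7085·√(1/177 + 1/147) = 0.6370.
With t* = 2.338, margin = 2.338 × 0.6370 = 1.4893.
x̄₁ − x̄₂ = 40.8 − 31.5 = 9.3000; interval 9.3000 ± 1.4893 = (7.81, 10.79).

(7.81, 10.79)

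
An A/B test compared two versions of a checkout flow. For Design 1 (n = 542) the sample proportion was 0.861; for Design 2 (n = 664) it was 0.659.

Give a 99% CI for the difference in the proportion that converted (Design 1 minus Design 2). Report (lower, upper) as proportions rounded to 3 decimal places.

Each SE is √(p̂(1−p̂)/n): √(0.8610·0.1390/542) = 0.01486 and √(0.6590·0.3410/664) = 0.01840.
SE(p̂₁ − p̂₂) = √(SE₁² + SE₂²) = √(0.0002208196 + 0.00033856) = 0.02365, since the two samples are independent.
At 99% confidence z* = 2.576; margin = 2.576 × 0.02365 = 0.06092.
The difference is 0.8610 − 0.6590 = 0.2020, so the interval is 0.2020 ± 0.06092 = (0.141, 0.263).

(0.141, 0.263)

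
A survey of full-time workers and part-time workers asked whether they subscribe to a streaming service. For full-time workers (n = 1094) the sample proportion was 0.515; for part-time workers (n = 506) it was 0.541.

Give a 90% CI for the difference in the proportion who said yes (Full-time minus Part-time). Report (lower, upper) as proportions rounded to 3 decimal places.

(-0.070, 0.018)

The two standard errors are √(0.5150×0.4850/1094) = 0.01511 and √(0.5410×0.4590/506) = 0.02215.
Because the samples are independent, SE_diff = √(0.01511² + 0.02215²) = 0.02681.
Using z* = 1.645 for 90%, ME = 1.645 × 0.02681 = 0.04410.
p̂₁ − p̂₂ = -0.0260; interval -0.0260 ± 0.04410 gives (-0.070, 0.018).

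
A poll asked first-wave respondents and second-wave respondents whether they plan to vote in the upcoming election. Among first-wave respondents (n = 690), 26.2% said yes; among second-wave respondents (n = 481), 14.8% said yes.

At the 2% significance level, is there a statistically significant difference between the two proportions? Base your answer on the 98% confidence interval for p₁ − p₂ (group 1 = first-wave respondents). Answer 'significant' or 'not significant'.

Each SE is √(p̂(1−p̂)/n): √(0.2620·0.7380/690) = 0.01674 and √(0.1480·0.8520/481) = 0.01619.
SE(p̂₁ − p̂₂) = √(SE₁² + SE₂²) = √(0.0002802276 + 0.0002621161) = 0.02329, since the two samples are independent.
At 98% confidence z* = 2.326; margin = 2.326 × 0.02329 = 0.05417.
The difference is 0.2620 − 0.1480 = 0.1140, so the interval is 0.1140 ± 0.05417 = (0.05983, 0.16817).
The interval (0.05983, 0.16817) does not contain 0, so the difference is significant.

significant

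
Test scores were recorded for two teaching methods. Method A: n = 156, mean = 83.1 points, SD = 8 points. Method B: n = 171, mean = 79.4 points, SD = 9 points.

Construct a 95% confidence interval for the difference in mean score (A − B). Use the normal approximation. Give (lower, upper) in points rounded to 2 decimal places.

(1.86, 5.54)

Per-group SEs: s₁/√n₁ = 8/√156 = 0.6405, s₂/√n₂ = 9/√171 = 0.6882.
Unpooled SE of the difference: √(0.41024025 + 0.47361924) = 0.9401.
Margin of error = z* · SE = 1.960 × 0.9401 = 1.8426.
x̄₁ − x̄₂ = 83.1 − 79.4 = 3.7000.
CI: 3.7000 ± 1.8426 = (1.86, 5.54).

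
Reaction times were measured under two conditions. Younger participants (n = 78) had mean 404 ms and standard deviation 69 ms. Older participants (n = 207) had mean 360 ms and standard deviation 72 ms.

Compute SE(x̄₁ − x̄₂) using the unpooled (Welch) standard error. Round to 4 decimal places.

Standard errors of each mean: 69/√78 = 7.8127 and 72/√207 = 5.0043.
SE(x̄₁ − x̄₂) = √(7.8127² + 5.0043²) = 9.2780 for independent samples with unequal variances.

9.2780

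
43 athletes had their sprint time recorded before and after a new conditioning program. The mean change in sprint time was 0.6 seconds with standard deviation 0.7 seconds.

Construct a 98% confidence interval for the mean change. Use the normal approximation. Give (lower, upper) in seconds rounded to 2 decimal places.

(0.35, 0.85)

This is a matched-pairs design, so SE = s_d/√n = 0.7/√43 = 0.1067.
Margin = 2.326 × 0.1067 = 0.2482; the interval is 0.6 ± 0.2482 = (0.35, 0.85).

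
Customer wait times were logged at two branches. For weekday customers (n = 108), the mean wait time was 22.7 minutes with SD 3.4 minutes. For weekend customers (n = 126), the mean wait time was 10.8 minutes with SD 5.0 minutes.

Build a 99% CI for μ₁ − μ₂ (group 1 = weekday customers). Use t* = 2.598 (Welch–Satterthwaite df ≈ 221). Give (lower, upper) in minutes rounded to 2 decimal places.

Standard errors of each mean: 3.4/√108 = 0.3272 and 5.0/√126 = 0.4454.
SE(x̄₁ − x̄₂) = √(0.3272² + 0.4454²) = 0.5527 for independent samples with unequal variances.
With t* = 2.598, the margin is 2.598 × 0.5527 = 1.4359.
x̄₁ − x̄₂ = 22.7 − 10.8 = 11.9000; the interval is 11.9000 ± 1.4359 = (10.46, 13.34).

(10.46, 13.34)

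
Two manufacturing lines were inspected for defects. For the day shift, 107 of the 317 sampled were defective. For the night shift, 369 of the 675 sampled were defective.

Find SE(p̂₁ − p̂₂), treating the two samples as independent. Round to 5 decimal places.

First, p̂₁ = 107/317 = 0.3375; p̂₂ = 369/675 = 0.5467.
The two standard errors are √(0.3375×0.6625/317) = 0.02656 and √(0.5467×0.4533/675) = 0.01916.
Because the samples are independent, SE_diff = √(0.02656² + 0.01916²) = 0.03275.

0.03275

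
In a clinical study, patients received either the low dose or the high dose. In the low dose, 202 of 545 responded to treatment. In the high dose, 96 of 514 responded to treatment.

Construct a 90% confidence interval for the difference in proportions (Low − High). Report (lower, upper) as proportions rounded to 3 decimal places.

(0.140, 0.228)

First, p̂₁ = 202/545 = 0.3706; p̂₂ = 96/514 = 0.1868.
The two standard errors are √(0.3706×0.6294/545) = 0.02069 and √(0.1868×0.8132/514) = 0.01719.
Because the samples are independent, SE_diff = √(0.02069² + 0.01719²) = 0.02690.
Using z* = 1.645 for 90%, ME = 1.645 × 0.02690 = 0.04425.
p̂₁ − p̂₂ = 0.1838; interval 0.1838 ± 0.04425 gives (0.140, 0.228).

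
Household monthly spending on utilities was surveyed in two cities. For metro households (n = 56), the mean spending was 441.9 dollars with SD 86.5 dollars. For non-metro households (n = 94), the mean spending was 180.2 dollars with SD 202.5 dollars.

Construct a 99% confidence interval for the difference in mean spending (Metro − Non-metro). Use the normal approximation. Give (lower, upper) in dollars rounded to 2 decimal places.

Standard errors of each mean: 86.5/√56 = 11.5590 and 202.5/√94 = 20.8863.
SE(x̄₁ − x̄₂) = √(11.5590² + 20.8863²) = 23.8715 for independent samples with unequal variances.
With z* = 2.576, the margin is 2.576 × 23.8715 = 61.4930.
x̄₁ − x̄₂ = 441.9 − 180.2 = 261.7000; the interval is 261.7000 ± 61.4930 = (200.21, 323.19).

(200.21, 323.19)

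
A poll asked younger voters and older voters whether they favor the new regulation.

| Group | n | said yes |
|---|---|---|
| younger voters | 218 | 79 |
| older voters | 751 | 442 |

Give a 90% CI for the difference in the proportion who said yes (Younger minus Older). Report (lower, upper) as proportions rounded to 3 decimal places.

First, p̂₁ = 79/218 = 0.3624; p̂₂ = 442/751 = 0.5885.
The two standard errors are √(0.3624×0.6376/218) = 0.03256 and √(0.5885×0.4115/751) = 0.01796.
Because the samples are independent, SE_diff = √(0.03256² + 0.01796²) = 0.03718.
Using z* = 1.645 for 90%, ME = 1.645 × 0.03718 = 0.06116.
p̂₁ − p̂₂ = -0.2261; interval -0.2261 ± 0.06116 gives (-0.287, -0.165).

(-0.287, -0.165)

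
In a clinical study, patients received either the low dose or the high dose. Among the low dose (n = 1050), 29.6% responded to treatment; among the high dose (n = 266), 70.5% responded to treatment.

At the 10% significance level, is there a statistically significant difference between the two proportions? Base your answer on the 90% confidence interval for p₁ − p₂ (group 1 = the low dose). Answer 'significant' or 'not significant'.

The two standard errors are √(0.2960×0.7040/1050) = 0.01409 and √(0.7050×0.2950/266) = 0.02796.
Because the samples are independent, SE_diff = √(0.01409² + 0.02796²) = 0.03131.
Using z* = 1.645 for 90%, ME = 1.645 × 0.03131 = 0.05150.
p̂₁ − p̂₂ = -0.4090; interval -0.4090 ± 0.05150 gives (-0.46050, -0.35750).
The interval (-0.46050, -0.35750) does not contain 0, so the difference is significant.

significant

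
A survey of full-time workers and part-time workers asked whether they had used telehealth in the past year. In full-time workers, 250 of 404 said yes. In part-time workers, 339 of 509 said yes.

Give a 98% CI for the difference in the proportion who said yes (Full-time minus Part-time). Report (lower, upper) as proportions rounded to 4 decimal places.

p̂₁ = 250/404 = 0.6188 and p̂₂ = 339/509 = 0.6660.
SE₁ = √(p̂₁(1−p̂₁)/n₁) = √(0.6188·0.3812/404) = 0.02416; SE₂ = √(0.6660·0.3340/509) = 0.02091.
Independent samples: SE of the difference = √(SE₁² + SE₂²) = √(0.0005837056 + 0.0004372281) = 0.03195.
z* for 98% confidence is 2.326, so the margin of error is 2.326 × 0.03195 = 0.07432.
Point estimate p̂₁ − p̂₂ = 0.6188 − 0.6660 = -0.0472.
-0.0472 ± 0.07432 → (-0.1215, 0.0271).

(-0.1215, 0.0271)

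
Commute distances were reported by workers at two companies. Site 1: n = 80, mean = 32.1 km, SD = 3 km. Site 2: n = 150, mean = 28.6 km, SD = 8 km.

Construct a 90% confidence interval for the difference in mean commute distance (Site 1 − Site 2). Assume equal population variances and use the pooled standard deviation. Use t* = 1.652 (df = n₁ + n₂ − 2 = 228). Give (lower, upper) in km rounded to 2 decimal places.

(1.97, 5.03)

s_p = √[((n₁−1)s₁² + (n₂−1)s₂²)/(n₁+n₂−2)] = √[(79·3² + 149·8²)/228] = 6.7040.
SE = 6.7040·√(1/80 + 1/150) = 0.9281.
With t* = 1.652, margin = 1.652 × 0.9281 = 1.5332.
x̄₁ − x̄₂ = 32.1 − 28.6 = 3.5000; interval 3.5000 ± 1.5332 = (1.97, 5.03).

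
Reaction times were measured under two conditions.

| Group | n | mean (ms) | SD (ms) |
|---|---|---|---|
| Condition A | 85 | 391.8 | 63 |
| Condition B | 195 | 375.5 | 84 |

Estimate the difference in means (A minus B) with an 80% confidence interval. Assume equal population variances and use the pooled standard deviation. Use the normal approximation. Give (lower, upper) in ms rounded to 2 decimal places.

(3.26, 29.34)

s_p = √[((n₁−1)s₁² + (n₂−1)s₂²)/(n₁+n₂−2)] = √[(84·63² + 194·84²)/278] = 78.2511.
SE = 78.2511·√(1/85 + 1/195) = 10.1705.
With z* = 1.282, margin = 1.282 × 10.1705 = 13.0386.
x̄₁ − x̄₂ = 391.8 − 375.5 = 16.3000; interval 16.3000 ± 13.0386 = (3.26, 29.34).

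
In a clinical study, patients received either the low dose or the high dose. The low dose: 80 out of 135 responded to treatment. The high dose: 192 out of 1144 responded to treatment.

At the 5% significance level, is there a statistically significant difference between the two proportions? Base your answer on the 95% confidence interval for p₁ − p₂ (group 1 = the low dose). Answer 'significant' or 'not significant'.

Sample proportions: 80/135 = 0.5926, 192/1144 = 0.1678.
Each SE is √(p̂(1−p̂)/n): √(0.5926·0.4074/135) = 0.04229 and √(0.1678·0.8322/1144) = 0.01105.
SE(p̂₁ − p̂₂) = √(SE₁² + SE₂²) = √(0.0017884441 + 0.0001221025) = 0.04371, since the two samples are independent.
At 95% confidence z* = 1.960; margin = 1.960 × 0.04371 = 0.08567.
The difference is 0.5926 − 0.1678 = 0.4248, so the interval is 0.4248 ± 0.08567 = (0.33913, 0.51047).
The interval (0.33913, 0.51047) does not contain 0, so the difference is significant.

significant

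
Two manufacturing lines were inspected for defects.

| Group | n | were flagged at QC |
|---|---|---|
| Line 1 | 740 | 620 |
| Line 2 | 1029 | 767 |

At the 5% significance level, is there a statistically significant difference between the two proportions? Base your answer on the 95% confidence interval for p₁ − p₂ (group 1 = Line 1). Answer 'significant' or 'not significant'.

First, p̂₁ = 620/740 = 0.8378; p̂₂ = 767/1029 = 0.7454.
The two standard errors are √(0.8378×0.1622/740) = 0.01355 and √(0.7454×0.2546/1029) = 0.01358.
Because the samples are independent, SE_diff = √(0.01355² + 0.01358²) = 0.01918.
Using z* = 1.960 for 95%, ME = 1.960 × 0.01918 = 0.03759.
p̂₁ − p̂₂ = 0.0924; interval 0.0924 ± 0.03759 gives (0.05481, 0.12999).
The interval (0.05481, 0.12999) does not contain 0, so the difference is significant.

significant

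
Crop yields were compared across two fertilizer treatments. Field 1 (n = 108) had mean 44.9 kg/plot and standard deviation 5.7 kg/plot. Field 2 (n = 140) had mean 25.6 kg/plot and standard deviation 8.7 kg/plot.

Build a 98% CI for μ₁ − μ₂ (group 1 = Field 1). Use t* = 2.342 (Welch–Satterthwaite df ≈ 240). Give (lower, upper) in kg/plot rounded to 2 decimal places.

(17.15, 21.45)

Per-group SEs: s₁/√n₁ = 5.7/√108 = 0.5485, s₂/√n₂ = 8.7/√140 = 0.7353.
Unpooled SE of the difference: √(0.30085225 + 0.54066609) = 0.9173.
Margin of error = t* · SE = 2.342 × 0.9173 = 2.1483.
x̄₁ − x̄₂ = 44.9 − 25.6 = 19.3000.
CI: 19.3000 ± 2.1483 = (17.15, 21.45).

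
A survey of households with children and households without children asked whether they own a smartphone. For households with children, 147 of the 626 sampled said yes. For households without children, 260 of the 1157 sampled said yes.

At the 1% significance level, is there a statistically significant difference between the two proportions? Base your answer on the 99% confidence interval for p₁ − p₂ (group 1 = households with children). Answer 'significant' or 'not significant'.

not significant

Sample proportions: 147/626 = 0.2348, 260/1157 = 0.2247.
Each SE is √(p̂(1−p̂)/n): √(0.2348·0.7652/626) = 0.01694 and √(0.2247·0.7753/1157) = 0.01227.
SE(p̂₁ − p̂₂) = √(SE₁² + SE₂²) = √(0.0002869636 + 0.0001505529) = 0.02092, since the two samples are independent.
At 99% confidence z* = 2.576; margin = 2.576 × 0.02092 = 0.05389.
The difference is 0.2348 − 0.2247 = 0.0101, so the interval is 0.0101 ± 0.05389 = (-0.04379, 0.06399).
The interval (-0.04379, 0.06399) contains 0, so the difference is not significant.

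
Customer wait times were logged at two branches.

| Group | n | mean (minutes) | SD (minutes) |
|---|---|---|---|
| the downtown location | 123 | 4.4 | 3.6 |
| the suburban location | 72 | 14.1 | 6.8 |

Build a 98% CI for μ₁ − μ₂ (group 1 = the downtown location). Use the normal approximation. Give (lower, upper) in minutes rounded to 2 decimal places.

Standard errors of each mean: 3.6/√123 = 0.3246 and 6.8/√72 = 0.8014.
SE(x̄₁ − x̄₂) = √(0.3246² + 0.8014²) = 0.8646 for independent samples with unequal variances.
With z* = 2.326, the margin is 2.326 × 0.8646 = 2.0111.
x̄₁ − x̄₂ = 4.4 − 14.1 = -9.7000; the interval is -9.7000 ± 2.0111 = (-11.71, -7.69).

(-11.71, -7.69)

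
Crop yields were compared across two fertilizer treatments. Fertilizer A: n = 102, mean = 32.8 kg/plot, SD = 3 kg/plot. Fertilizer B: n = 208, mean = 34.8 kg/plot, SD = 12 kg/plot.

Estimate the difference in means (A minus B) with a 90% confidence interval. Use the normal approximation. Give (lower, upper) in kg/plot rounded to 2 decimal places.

Standard errors of each mean: 3/√102 = 0.2970 and 12/√208 = 0.8321.
SE(x̄₁ − x̄₂) = √(0.2970² + 0.8321²) = 0.8835 for independent samples with unequal variances.
With z* = 1.645, the margin is 1.645 × 0.8835 = 1.4534.
x̄₁ − x̄₂ = 32.8 − 34.8 = -2.0000; the interval is -2.0000 ± 1.4534 = (-3.45, -0.55).

(-3.45, -0.55)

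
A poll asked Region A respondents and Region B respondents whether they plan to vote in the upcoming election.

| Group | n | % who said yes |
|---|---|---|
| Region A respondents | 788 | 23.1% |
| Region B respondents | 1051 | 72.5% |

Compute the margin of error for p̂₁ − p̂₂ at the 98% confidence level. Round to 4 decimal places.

Each SE is √(p̂(1−p̂)/n): √(0.2310·0.7690/788) = 0.01501 and √(0.7250·0.2750/1051) = 0.01377.
SE(p̂₁ − p̂₂) = √(SE₁² + SE₂²) = √(0.0002253001 + 0.0001896129) = 0.02037, since the two samples are independent.
At 98% confidence z* = 2.326; margin = 2.326 × 0.02037 = 0.04738.

0.0474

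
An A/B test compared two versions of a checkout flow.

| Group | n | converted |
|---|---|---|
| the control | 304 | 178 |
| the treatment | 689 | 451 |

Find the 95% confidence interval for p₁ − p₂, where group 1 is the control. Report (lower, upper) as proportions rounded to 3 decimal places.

(-0.135, -0.003)

Sample proportions: 178/304 = 0.5855, 451/689 = 0.6546.
Each SE is √(p̂(1−p̂)/n): √(0.5855·0.4145/304) = 0.02825 and √(0.6546·0.3454/689) = 0.01812.
SE(p̂₁ − p̂₂) = √(SE₁² + SE₂²) = √(0.0007980625 + 0.0003283344) = 0.03356, since the two samples are independent.
At 95% confidence z* = 1.960; margin = 1.960 × 0.03356 = 0.06578.
The difference is 0.5855 − 0.6546 = -0.0691, so the interval is -0.0691 ± 0.06578 = (-0.135, -0.003).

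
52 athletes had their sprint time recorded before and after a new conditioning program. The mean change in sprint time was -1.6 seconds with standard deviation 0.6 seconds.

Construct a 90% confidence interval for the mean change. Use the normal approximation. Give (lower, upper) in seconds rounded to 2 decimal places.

(-1.74, -1.46)

Paired design: SE = s_d/√n = 0.6/√52 = 0.0832.
z* = 1.645; margin of error = 1.645 × 0.0832 = 0.1369.
-1.6 ± 0.1369 → (-1.74, -1.46).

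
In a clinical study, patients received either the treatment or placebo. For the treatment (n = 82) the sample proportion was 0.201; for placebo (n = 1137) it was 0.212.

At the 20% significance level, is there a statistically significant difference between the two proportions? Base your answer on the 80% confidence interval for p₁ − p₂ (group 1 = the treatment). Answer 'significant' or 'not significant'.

not significant

Each SE is √(p̂(1−p̂)/n): √(0.2010·0.7990/82) = 0.04426 and √(0.2120·0.7880/1137) = 0.01212.
SE(p̂₁ − p̂₂) = √(SE₁² + SE₂²) = √(0.0019589476 + 0.0001468944) = 0.04589, since the two samples are independent.
At 80% confidence z* = 1.282; margin = 1.282 × 0.04589 = 0.05883.
The difference is 0.2010 − 0.2120 = -0.0110, so the interval is -0.0110 ± 0.05883 = (-0.06983, 0.04783).
The interval (-0.06983, 0.04783) contains 0, so the difference is not significant.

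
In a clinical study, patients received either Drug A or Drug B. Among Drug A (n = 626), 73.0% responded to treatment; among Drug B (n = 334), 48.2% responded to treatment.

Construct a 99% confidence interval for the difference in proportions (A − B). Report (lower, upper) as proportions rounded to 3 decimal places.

(0.164, 0.332)

SE₁ = √(p̂₁(1−p̂₁)/n₁) = √(0.7300·0.2700/626) = 0.01774; SE₂ = √(0.4820·0.5180/334) = 0.02734.
Independent samples: SE of the difference = √(SE₁² + SE₂²) = √(0.0003147076 + 0.0007474756) = 0.03259.
z* for 99% confidence is 2.576, so the margin of error is 2.576 × 0.03259 = 0.08395.
Point estimate p̂₁ − p̂₂ = 0.7300 − 0.4820 = 0.2480.
0.2480 ± 0.08395 → (0.164, 0.332).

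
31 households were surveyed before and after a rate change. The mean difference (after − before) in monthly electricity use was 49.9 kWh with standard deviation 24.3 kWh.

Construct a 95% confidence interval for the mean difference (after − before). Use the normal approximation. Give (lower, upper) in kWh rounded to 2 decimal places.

Paired design: SE = s_d/√n = 24.3/√31 = 4.3644.
z* = 1.960; margin of error = 1.960 × 4.3644 = 8.5542.
49.9 ± 8.5542 → (41.35, 58.45).

(41.35, 58.45)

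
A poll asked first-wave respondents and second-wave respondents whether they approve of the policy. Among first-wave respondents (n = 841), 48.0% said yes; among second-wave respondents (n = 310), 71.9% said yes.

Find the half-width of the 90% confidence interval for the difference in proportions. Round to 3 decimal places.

SE₁ = √(p̂₁(1−p̂₁)/n₁) = √(0.4800·0.5200/841) = 0.01723; SE₂ = √(0.7190·0.2810/310) = 0.02553.
Independent samples: SE of the difference = √(SE₁² + SE₂²) = √(0.0002968729 + 0.0006517809) = 0.03080.
z* for 90% confidence is 1.645, so the margin of error is 1.645 × 0.03080 = 0.05067.

0.051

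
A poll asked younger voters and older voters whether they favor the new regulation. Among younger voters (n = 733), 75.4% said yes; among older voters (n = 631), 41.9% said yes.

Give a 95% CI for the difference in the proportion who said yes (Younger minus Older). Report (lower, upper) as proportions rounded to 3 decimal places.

(0.285, 0.385)

The two standard errors are √(0.7540×0.2460/733) = 0.01591 and √(0.4190×0.5810/631) = 0.01964.
Because the samples are independent, SE_diff = √(0.01591² + 0.01964²) = 0.02528.
Using z* = 1.960 for 95%, ME = 1.960 × 0.02528 = 0.04955.
p̂₁ − p̂₂ = 0.3350; interval 0.3350 ± 0.04955 gives (0.285, 0.385).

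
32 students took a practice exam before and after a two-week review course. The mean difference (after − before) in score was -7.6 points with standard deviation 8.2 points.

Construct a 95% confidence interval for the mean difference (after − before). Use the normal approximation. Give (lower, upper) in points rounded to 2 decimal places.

(-10.44, -4.76)

This is a matched-pairs design, so SE = s_d/√n = 8.2/√32 = 1.4496.
Margin = 1.960 × 1.4496 = 2.8412; the interval is -7.6 ± 2.8412 = (-10.44, -4.76).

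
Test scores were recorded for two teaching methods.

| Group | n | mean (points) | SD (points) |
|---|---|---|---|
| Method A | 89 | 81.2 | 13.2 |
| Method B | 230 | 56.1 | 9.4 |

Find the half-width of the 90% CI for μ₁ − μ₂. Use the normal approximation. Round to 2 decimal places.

SE₁ = s₁/√n₁ = 13.2/√89 = 1.3992; SE₂ = 9.4/√230 = 0.6198.
Independent samples, unequal variances: SE_diff = √(SE₁² + SE₂²) = √(1.95776064 + 0.38415204) = 1.5303.
z* = 1.645, so margin of error = 1.645 × 1.5303 = 2.5173.

2.52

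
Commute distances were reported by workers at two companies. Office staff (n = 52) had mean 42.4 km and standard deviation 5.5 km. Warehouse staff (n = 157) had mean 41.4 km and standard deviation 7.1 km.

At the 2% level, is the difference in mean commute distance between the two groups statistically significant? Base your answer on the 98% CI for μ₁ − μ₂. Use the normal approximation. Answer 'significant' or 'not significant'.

Standard errors of each mean: 5.5/√52 = 0.7627 and 7.1/√157 = 0.5666.
SE(x̄₁ − x̄₂) = √(0.7627² + 0.5666²) = 0.9501 for independent samples with unequal variances.
With z* = 2.326, the margin is 2.326 × 0.9501 = 2.2099.
x̄₁ − x̄₂ = 42.4 − 41.4 = 1.0000; the interval is 1.0000 ± 2.2099 = (-1.2099, 3.2099).
The interval (-1.2099, 3.2099) contains 0, so the difference is not significant.

not significant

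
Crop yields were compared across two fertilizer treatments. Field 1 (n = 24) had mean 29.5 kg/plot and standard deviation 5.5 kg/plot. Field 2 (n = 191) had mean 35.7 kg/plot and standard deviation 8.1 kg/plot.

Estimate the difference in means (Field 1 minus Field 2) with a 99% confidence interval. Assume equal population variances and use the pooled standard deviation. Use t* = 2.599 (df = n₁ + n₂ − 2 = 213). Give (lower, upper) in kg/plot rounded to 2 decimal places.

(-10.62, -1.78)

s_p = √[((n₁−1)s₁² + (n₂−1)s₂²)/(n₁+n₂−2)] = √[(23·5.5² + 190·8.1²)/213] = 7.8608.
SE = 7.8608·√(1/24 + 1/191) = 1.7024.
With t* = 2.599, margin = 2.599 × 1.7024 = 4.4245.
x̄₁ − x̄₂ = 29.5 − 35.7 = -6.2000; interval -6.2000 ± 4.4245 = (-10.62, -1.78).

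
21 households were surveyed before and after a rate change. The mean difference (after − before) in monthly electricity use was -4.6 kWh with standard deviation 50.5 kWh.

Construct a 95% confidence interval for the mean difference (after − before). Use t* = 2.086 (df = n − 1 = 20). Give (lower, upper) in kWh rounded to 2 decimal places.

(-27.59, 18.39)

Paired design: SE = s_d/√n = 50.5/√21 = 11.0200.
t* = 2.086; margin of error = 2.086 × 11.0200 = 22.9877.
-4.6 ± 22.9877 → (-27.59, 18.39).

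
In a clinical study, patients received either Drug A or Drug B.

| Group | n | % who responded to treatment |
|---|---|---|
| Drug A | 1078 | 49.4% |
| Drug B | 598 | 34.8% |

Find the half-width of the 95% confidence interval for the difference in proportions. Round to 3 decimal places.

0.048

Each SE is √(p̂(1−p̂)/n): √(0.4940·0.5060/1078) = 0.01523 and √(0.3480·0.6520/598) = 0.01948.
SE(p̂₁ − p̂₂) = √(SE₁² + SE₂²) = √(0.0002319529 + 0.0003794704) = 0.02473, since the two samples are independent.
At 95% confidence z* = 1.960; margin = 1.960 × 0.02473 = 0.04847.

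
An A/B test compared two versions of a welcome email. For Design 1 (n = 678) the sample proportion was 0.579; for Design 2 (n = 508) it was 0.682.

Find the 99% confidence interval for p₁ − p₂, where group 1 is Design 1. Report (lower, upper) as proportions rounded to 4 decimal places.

(-0.1752, -0.0308)

Each SE is √(p̂(1−p̂)/n): √(0.5790·0.4210/678) = 0.01896 and √(0.6820·0.3180/508) = 0.02066.
SE(p̂₁ − p̂₂) = √(SE₁² + SE₂²) = √(0.0003594816 + 0.0004268356) = 0.02804, since the two samples are independent.
At 99% confidence z* = 2.576; margin = 2.576 × 0.02804 = 0.07223.
The difference is 0.5790 − 0.6820 = -0.1030, so the interval is -0.1030 ± 0.07223 = (-0.1752, -0.0308).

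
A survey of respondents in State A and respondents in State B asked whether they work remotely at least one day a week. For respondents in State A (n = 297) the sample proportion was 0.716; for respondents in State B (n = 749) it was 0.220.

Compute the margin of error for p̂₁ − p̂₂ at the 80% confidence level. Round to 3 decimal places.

The two standard errors are √(0.7160×0.2840/297) = 0.02617 and √(0.2200×0.7800/749) = 0.01514.
Because the samples are independent, SE_diff = √(0.02617² + 0.01514²) = 0.03023.
Using z* = 1.282 for 80%, ME = 1.282 × 0.03023 = 0.03875.

0.039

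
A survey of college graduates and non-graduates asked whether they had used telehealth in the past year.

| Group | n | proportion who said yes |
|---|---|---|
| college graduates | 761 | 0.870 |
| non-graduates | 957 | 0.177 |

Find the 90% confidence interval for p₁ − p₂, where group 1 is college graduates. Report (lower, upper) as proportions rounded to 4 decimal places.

SE₁ = √(p̂₁(1−p̂₁)/n₁) = √(0.8700·0.1300/761) = 0.01219; SE₂ = √(0.1770·0.8230/957) = 0.01234.
Independent samples: SE of the difference = √(SE₁² + SE₂²) = √(0.0001485961 + 0.0001522756) = 0.01735.
z* for 90% confidence is 1.645, so the margin of error is 1.645 × 0.01735 = 0.02854.
Point estimate p̂₁ − p̂₂ = 0.8700 − 0.1770 = 0.6930.
0.6930 ± 0.02854 → (0.6645, 0.7215).

(0.6645, 0.7215)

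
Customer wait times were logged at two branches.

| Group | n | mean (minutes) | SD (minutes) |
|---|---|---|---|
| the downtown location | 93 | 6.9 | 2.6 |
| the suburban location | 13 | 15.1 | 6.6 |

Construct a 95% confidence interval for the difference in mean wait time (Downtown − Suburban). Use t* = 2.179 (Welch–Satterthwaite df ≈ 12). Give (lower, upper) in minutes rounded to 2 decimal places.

Standard errors of each mean: 2.6/√93 = 0.2696 and 6.6/√13 = 1.8305.
SE(x̄₁ − x̄₂) = √(0.2696² + 1.8305²) = 1.8502 for independent samples with unequal variances.
With t* = 2.179, the margin is 2.179 × 1.8502 = 4.0316.
x̄₁ − x̄₂ = 6.9 − 15.1 = -8.2000; the interval is -8.2000 ± 4.0316 = (-12.23, -4.17).

(-12.23, -4.17)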